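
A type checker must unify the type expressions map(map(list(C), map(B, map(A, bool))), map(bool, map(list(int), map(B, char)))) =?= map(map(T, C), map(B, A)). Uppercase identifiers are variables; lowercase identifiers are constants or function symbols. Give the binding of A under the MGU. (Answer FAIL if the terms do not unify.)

map(list(int), map(bool, char))

Decompose map/2: map(list(C), map(B, map(A, bool))) =?= map(T, C),  map(bool, map(list(int), map(B, char))) =?= map(B, A).
Decompose map/2: list(C) =?= T,  map(B, map(A, bool)) =?= C.
Bind T := list(C); no other remaining equation mentions T.
Bind C := map(B, map(A, bool)); no other remaining equation mentions C. Substituting into the earlier binding gives T := list(map(B, map(A, bool))).
Decompose map/2: bool =?= B,  map(list(int), map(B, char)) =?= A.
Bind B := bool; substituting into the remaining equation gives: map(list(int), map(bool, char)) =?= A. Substituting into the earlier bindings gives T := list(map(bool, map(A, bool))), C := map(bool, map(A, bool)).
Bind A := map(list(int), map(bool, char)). Substituting into the earlier bindings gives T := list(map(bool, map(map(list(int), map(bool, char)), bool))), C := map(bool, map(map(list(int), map(bool, char)), bool)).
MGU = { T ↦ list(map(bool, map(map(list(int), map(bool, char)), bool))), C ↦ map(bool, map(map(list(int), map(bool, char)), bool)), B ↦ bool, A ↦ map(list(int), map(bool, char)) }, so A ↦ map(list(int), map(bool, char)).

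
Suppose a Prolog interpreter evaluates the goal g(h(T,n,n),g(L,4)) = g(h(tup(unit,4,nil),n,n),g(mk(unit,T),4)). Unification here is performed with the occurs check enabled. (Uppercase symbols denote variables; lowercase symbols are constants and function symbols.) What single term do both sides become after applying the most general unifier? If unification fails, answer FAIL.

g(h(tup(unit,4,nil),n,n),g(mk(unit,tup(unit,4,nil)),4))

Decompose g/2: h(T,n,n) = h(tup(unit,4,nil),n,n),  g(L,4) = g(mk(unit,T),4).
Decompose h/3: T = tup(unit,4,nil),  n = n,  n = n.
Bind T := tup(unit,4,nil); substituting into the one remaining equation that mentions T gives: g(L,4) = g(mk(unit,tup(unit,4,nil)),4).
Delete trivial equation n = n.
Delete trivial equation n = n.
Decompose g/2: L = mk(unit,tup(unit,4,nil)),  4 = 4.
Bind L := mk(unit,tup(unit,4,nil)); no other remaining equation mentions L.
Delete trivial equation 4 = 4.
Applying the MGU to either side gives g(h(tup(unit,4,nil),n,n),g(mk(unit,tup(unit,4,nil)),4)).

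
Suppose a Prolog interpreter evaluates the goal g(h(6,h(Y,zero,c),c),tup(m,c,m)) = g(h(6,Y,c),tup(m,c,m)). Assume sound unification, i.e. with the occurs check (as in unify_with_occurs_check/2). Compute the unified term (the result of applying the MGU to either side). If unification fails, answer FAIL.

FAIL

Decompose g/2: h(6,h(Y,zero,c),c) = h(6,Y,c),  tup(m,c,m) = tup(m,c,m).
Decompose h/3: 6 = 6,  h(Y,zero,c) = Y,  c = c.
Delete trivial equation 6 = 6.
Occurs check fails: Y occurs in h(Y,zero,c); the equation Y = h(Y,zero,c) has no finite solution.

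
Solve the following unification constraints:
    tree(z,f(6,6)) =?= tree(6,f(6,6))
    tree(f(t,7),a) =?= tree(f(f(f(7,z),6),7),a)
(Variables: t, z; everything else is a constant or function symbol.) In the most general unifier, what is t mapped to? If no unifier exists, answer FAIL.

f(f(7,6),6)

Decompose tree/2: z =?= 6,  f(6,6) =?= f(6,6).
Bind z := 6; substituting into the one remaining equation that mentions z gives: tree(f(t,7),a) =?= tree(f(f(f(7,6),6),7),a).
Delete trivial equation f(6,6) =?= f(6,6).
Decompose tree/2: f(t,7) =?= f(f(f(7,6),6),7),  a =?= a.
Decompose f/2: t =?= f(f(7,6),6),  7 =?= 7.
Bind t := f(f(7,6),6); no other remaining equation mentions t.
Delete trivial equation 7 =?= 7.
Delete trivial equation a =?= a.
MGU = { z -> 6, t -> f(f(7,6),6) }, so t -> f(f(7,6),6).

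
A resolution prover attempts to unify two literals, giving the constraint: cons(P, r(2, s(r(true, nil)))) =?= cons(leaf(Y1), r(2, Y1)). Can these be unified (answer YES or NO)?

Decompose cons/2: P =?= leaf(Y1),  r(2, s(r(true, nil))) =?= r(2, Y1).
Bind P := leaf(Y1); no other remaining equation mentions P.
Decompose r/2: 2 =?= 2,  s(r(true, nil)) =?= Y1.
Delete trivial equation 2 =?= 2.
Bind Y1 := s(r(true, nil)). Substituting into the earlier binding gives P := leaf(s(r(true, nil))).
No equations remain and no clash or occurs-check failure arose, so a unifier exists.

YES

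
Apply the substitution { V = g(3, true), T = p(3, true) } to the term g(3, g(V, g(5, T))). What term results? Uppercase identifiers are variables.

Replace each occurrence of V with g(3, true).
Replace each occurrence of T with p(3, true).
Result: g(3, g(g(3, true), g(5, p(3, true)))).

g(3, g(g(3, true), g(5, p(3, true))))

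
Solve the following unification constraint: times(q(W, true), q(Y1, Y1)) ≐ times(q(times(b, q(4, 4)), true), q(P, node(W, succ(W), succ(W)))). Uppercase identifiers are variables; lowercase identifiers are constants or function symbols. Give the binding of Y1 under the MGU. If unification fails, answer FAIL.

node(times(b, q(4, 4)), succ(times(b, q(4, 4))), succ(times(b, q(4, 4))))

Decompose times/2: q(W, true) ≐ q(times(b, q(4, 4)), true),  q(Y1, Y1) ≐ q(P, node(W, succ(W), succ(W))).
Decompose q/2: W ≐ times(b, q(4, 4)),  true ≐ true.
Bind W := times(b, q(4, 4)); substituting into the one remaining equation that mentions W gives: q(Y1, Y1) ≐ q(P, node(times(b, q(4, 4)), succ(times(b, q(4, 4))), succ(times(b, q(4, 4))))).
Delete trivial equation true ≐ true.
Decompose q/2: Y1 ≐ P,  Y1 ≐ node(times(b, q(4, 4)), succ(times(b, q(4, 4))), succ(times(b, q(4, 4)))).
Bind Y1 := P; substituting into the remaining equation gives: P ≐ node(times(b, q(4, 4)), succ(times(b, q(4, 4))), succ(times(b, q(4, 4)))).
Bind P := node(times(b, q(4, 4)), succ(times(b, q(4, 4))), succ(times(b, q(4, 4)))). Substituting into the earlier binding gives Y1 := node(times(b, q(4, 4)), succ(times(b, q(4, 4))), succ(times(b, q(4, 4)))).
MGU = { W -> times(b, q(4, 4)), Y1 -> node(times(b, q(4, 4)), succ(times(b, q(4, 4))), succ(times(b, q(4, 4)))), P -> node(times(b, q(4, 4)), succ(times(b, q(4, 4))), succ(times(b, q(4, 4)))) }, so Y1 -> node(times(b, q(4, 4)), succ(times(b, q(4, 4))), succ(times(b, q(4, 4)))).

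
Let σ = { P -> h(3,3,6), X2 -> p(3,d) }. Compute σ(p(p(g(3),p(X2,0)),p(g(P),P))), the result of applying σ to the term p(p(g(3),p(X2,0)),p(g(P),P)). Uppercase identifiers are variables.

p(p(g(3),p(p(3,d),0)),p(g(h(3,3,6)),h(3,3,6)))

Replace each occurrence of P with h(3,3,6).
Replace each occurrence of X2 with p(3,d).
Result: p(p(g(3),p(p(3,d),0)),p(g(h(3,3,6)),h(3,3,6))).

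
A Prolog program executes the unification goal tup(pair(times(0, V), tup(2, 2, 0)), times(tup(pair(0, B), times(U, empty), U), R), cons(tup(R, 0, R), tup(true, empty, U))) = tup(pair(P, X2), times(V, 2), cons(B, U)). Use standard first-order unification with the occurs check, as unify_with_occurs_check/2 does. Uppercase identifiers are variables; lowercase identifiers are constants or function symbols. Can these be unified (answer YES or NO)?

Decompose tup/3: pair(times(0, V), tup(2, 2, 0)) = pair(P, X2),  times(tup(pair(0, B), times(U, empty), U), R) = times(V, 2),  cons(tup(R, 0, R), tup(true, empty, U)) = cons(B, U).
Decompose pair/2: times(0, V) = P,  tup(2, 2, 0) = X2.
Bind P := times(0, V); no other remaining equation mentions P.
Bind X2 := tup(2, 2, 0); no other remaining equation mentions X2.
Decompose times/2: tup(pair(0, B), times(U, empty), U) = V,  R = 2.
Bind V := tup(pair(0, B), times(U, empty), U); no other remaining equation mentions V. Substituting into the earlier binding gives P := times(0, tup(pair(0, B), times(U, empty), U)).
Bind R := 2; substituting into the remaining equation gives: cons(tup(2, 0, 2), tup(true, empty, U)) = cons(B, U).
Decompose cons/2: tup(2, 0, 2) = B,  tup(true, empty, U) = U.
Bind B := tup(2, 0, 2); no other remaining equation mentions B. Substituting into the earlier bindings gives P := times(0, tup(pair(0, tup(2, 0, 2)), times(U, empty), U)), V := tup(pair(0, tup(2, 0, 2)), times(U, empty), U).
Occurs check fails: U occurs in tup(true, empty, U); the equation U = tup(true, empty, U) has no finite solution.

NO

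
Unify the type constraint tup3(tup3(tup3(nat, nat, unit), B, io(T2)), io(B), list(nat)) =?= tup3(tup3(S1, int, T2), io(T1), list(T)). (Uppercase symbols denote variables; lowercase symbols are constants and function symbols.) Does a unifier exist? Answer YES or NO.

NO

Decompose tup3/3: tup3(tup3(nat, nat, unit), B, io(T2)) =?= tup3(S1, int, T2),  io(B) =?= io(T1),  list(nat) =?= list(T).
Decompose tup3/3: tup3(nat, nat, unit) =?= S1,  B =?= int,  io(T2) =?= T2.
Bind S1 := tup3(nat, nat, unit); no other remaining equation mentions S1.
Bind B := int; substituting into the one remaining equation that mentions B gives: io(int) =?= io(T1).
Occurs check fails: T2 occurs in io(T2); the equation T2 =?= io(T2) has no finite solution.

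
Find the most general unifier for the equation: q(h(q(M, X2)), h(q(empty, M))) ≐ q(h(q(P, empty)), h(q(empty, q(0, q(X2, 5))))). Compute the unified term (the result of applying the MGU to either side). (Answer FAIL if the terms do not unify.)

q(h(q(q(0, q(empty, 5)), empty)), h(q(empty, q(0, q(empty, 5)))))

Decompose q/2: h(q(M, X2)) ≐ h(q(P, empty)),  h(q(empty, M)) ≐ h(q(empty, q(0, q(X2, 5)))).
Decompose h/1: q(M, X2) ≐ q(P, empty).
Decompose q/2: M ≐ P,  X2 ≐ empty.
Bind M := P; substituting into the one remaining equation that mentions M gives: h(q(empty, P)) ≐ h(q(empty, q(0, q(X2, 5)))).
Bind X2 := empty; substituting into the remaining equation gives: h(q(empty, P)) ≐ h(q(empty, q(0, q(empty, 5)))).
Decompose h/1: q(empty, P) ≐ q(empty, q(0, q(empty, 5))).
Decompose q/2: empty ≐ empty,  P ≐ q(0, q(empty, 5)).
Delete trivial equation empty ≐ empty.
Bind P := q(0, q(empty, 5)). Substituting into the earlier binding gives M := q(0, q(empty, 5)).
Applying the MGU to either side gives q(h(q(q(0, q(empty, 5)), empty)), h(q(empty, q(0, q(empty, 5))))).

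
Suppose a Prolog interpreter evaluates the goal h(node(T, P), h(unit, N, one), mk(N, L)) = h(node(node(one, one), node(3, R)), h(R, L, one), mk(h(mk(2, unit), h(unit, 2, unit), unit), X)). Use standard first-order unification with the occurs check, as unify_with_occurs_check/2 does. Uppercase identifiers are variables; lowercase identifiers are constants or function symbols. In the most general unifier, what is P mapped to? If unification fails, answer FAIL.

node(3, unit)

Decompose h/3: node(T, P) = node(node(one, one), node(3, R)),  h(unit, N, one) = h(R, L, one),  mk(N, L) = mk(h(mk(2, unit), h(unit, 2, unit), unit), X).
Decompose node/2: T = node(one, one),  P = node(3, R).
Bind T := node(one, one); no other remaining equation mentions T.
Bind P := node(3, R); no other remaining equation mentions P.
Decompose h/3: unit = R,  N = L,  one = one.
Bind R := unit; no other remaining equation mentions R. Substituting into the earlier binding gives P := node(3, unit).
Bind N := L; substituting into the one remaining equation that mentions N gives: mk(L, L) = mk(h(mk(2, unit), h(unit, 2, unit), unit), X).
Delete trivial equation one = one.
Decompose mk/2: L = h(mk(2, unit), h(unit, 2, unit), unit),  L = X.
Bind L := h(mk(2, unit), h(unit, 2, unit), unit); substituting into the remaining equation gives: h(mk(2, unit), h(unit, 2, unit), unit) = X. Substituting into the earlier binding gives N := h(mk(2, unit), h(unit, 2, unit), unit).
Bind X := h(mk(2, unit), h(unit, 2, unit), unit).
MGU = { T = node(one, one), P = node(3, unit), R = unit, N = h(mk(2, unit), h(unit, 2, unit), unit), L = h(mk(2, unit), h(unit, 2, unit), unit), X = h(mk(2, unit), h(unit, 2, unit), unit) }, so P = node(3, unit).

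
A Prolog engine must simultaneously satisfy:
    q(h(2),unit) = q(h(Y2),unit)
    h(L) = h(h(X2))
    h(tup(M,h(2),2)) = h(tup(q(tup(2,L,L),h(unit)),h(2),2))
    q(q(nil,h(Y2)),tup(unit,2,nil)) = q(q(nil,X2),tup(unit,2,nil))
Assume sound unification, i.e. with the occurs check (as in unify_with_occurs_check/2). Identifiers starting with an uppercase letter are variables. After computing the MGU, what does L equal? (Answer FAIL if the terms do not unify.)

h(h(2))

Decompose q/2: h(2) = h(Y2),  unit = unit.
Decompose h/1: 2 = Y2.
Bind Y2 := 2; substituting into the one remaining equation that mentions Y2 gives: q(q(nil,h(2)),tup(unit,2,nil)) = q(q(nil,X2),tup(unit,2,nil)).
Delete trivial equation unit = unit.
Decompose h/1: L = h(X2).
Bind L := h(X2); substituting into the one remaining equation that mentions L gives: h(tup(M,h(2),2)) = h(tup(q(tup(2,h(X2),h(X2)),h(unit)),h(2),2)).
Decompose h/1: tup(M,h(2),2) = tup(q(tup(2,h(X2),h(X2)),h(unit)),h(2),2).
Decompose tup/3: M = q(tup(2,h(X2),h(X2)),h(unit)),  h(2) = h(2),  2 = 2.
Bind M := q(tup(2,h(X2),h(X2)),h(unit)); no other remaining equation mentions M.
Delete trivial equation h(2) = h(2).
Delete trivial equation 2 = 2.
Decompose q/2: q(nil,h(2)) = q(nil,X2),  tup(unit,2,nil) = tup(unit,2,nil).
Decompose q/2: nil = nil,  h(2) = X2.
Delete trivial equation nil = nil.
Bind X2 := h(2); no other remaining equation mentions X2. Substituting into the earlier bindings gives L := h(h(2)), M := q(tup(2,h(h(2)),h(h(2))),h(unit)).
Delete trivial equation tup(unit,2,nil) = tup(unit,2,nil).
MGU = { Y2 ↦ 2, L ↦ h(h(2)), M ↦ q(tup(2,h(h(2)),h(h(2))),h(unit)), X2 ↦ h(2) }, so L ↦ h(h(2)).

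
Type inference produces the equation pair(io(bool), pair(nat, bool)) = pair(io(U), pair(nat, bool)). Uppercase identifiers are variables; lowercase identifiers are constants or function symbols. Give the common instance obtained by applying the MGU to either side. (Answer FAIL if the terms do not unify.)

pair(io(bool), pair(nat, bool))

Decompose pair/2: io(bool) = io(U),  pair(nat, bool) = pair(nat, bool).
Decompose io/1: bool = U.
Bind U := bool; no other remaining equation mentions U.
Delete trivial equation pair(nat, bool) = pair(nat, bool).
Applying the MGU to either side gives pair(io(bool), pair(nat, bool)).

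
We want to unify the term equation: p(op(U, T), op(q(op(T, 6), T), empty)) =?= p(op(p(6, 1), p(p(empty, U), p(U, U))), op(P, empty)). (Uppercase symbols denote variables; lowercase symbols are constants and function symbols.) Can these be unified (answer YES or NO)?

Decompose p/2: op(U, T) =?= op(p(6, 1), p(p(empty, U), p(U, U))),  op(q(op(T, 6), T), empty) =?= op(P, empty).
Decompose op/2: U =?= p(6, 1),  T =?= p(p(empty, U), p(U, U)).
Bind U := p(6, 1); substituting into the one remaining equation that mentions U gives: T =?= p(p(empty, p(6, 1)), p(p(6, 1), p(6, 1))).
Bind T := p(p(empty, p(6, 1)), p(p(6, 1), p(6, 1))); substituting into the remaining equation gives: op(q(op(p(p(empty, p(6, 1)), p(p(6, 1), p(6, 1))), 6), p(p(empty, p(6, 1)), p(p(6, 1), p(6, 1)))), empty) =?= op(P, empty).
Decompose op/2: q(op(p(p(empty, p(6, 1)), p(p(6, 1), p(6, 1))), 6), p(p(empty, p(6, 1)), p(p(6, 1), p(6, 1)))) =?= P,  empty =?= empty.
Bind P := q(op(p(p(empty, p(6, 1)), p(p(6, 1), p(6, 1))), 6), p(p(empty, p(6, 1)), p(p(6, 1), p(6, 1)))); no other remaining equation mentions P.
Delete trivial equation empty =?= empty.
No equations remain and no clash or occurs-check failure arose, so a unifier exists.

YES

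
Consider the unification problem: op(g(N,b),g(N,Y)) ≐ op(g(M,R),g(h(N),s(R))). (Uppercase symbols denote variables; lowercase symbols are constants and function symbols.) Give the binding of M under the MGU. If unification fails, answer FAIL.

Decompose op/2: g(N,b) ≐ g(M,R),  g(N,Y) ≐ g(h(N),s(R)).
Decompose g/2: N ≐ M,  b ≐ R.
Bind N := M; substituting into the one remaining equation that mentions N gives: g(M,Y) ≐ g(h(M),s(R)).
Bind R := b; substituting into the remaining equation gives: g(M,Y) ≐ g(h(M),s(b)).
Decompose g/2: M ≐ h(M),  Y ≐ s(b).
Occurs check fails: M occurs in h(M); the equation M ≐ h(M) has no finite solution.

FAIL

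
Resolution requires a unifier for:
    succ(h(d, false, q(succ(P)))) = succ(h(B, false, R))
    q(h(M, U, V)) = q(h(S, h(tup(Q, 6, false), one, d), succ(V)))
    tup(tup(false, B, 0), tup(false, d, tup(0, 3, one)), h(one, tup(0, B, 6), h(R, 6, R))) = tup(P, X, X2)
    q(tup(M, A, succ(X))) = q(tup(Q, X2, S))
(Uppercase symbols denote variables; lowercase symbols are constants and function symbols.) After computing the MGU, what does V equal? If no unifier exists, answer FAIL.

Decompose succ/1: h(d, false, q(succ(P))) = h(B, false, R).
Decompose h/3: d = B,  false = false,  q(succ(P)) = R.
Bind B := d; substituting into the one remaining equation that mentions B gives: tup(tup(false, d, 0), tup(false, d, tup(0, 3, one)), h(one, tup(0, d, 6), h(R, 6, R))) = tup(P, X, X2).
Delete trivial equation false = false.
Bind R := q(succ(P)); substituting into the one remaining equation that mentions R gives: tup(tup(false, d, 0), tup(false, d, tup(0, 3, one)), h(one, tup(0, d, 6), h(q(succ(P)), 6, q(succ(P))))) = tup(P, X, X2).
Decompose q/1: h(M, U, V) = h(S, h(tup(Q, 6, false), one, d), succ(V)).
Decompose h/3: M = S,  U = h(tup(Q, 6, false), one, d),  V = succ(V).
Bind M := S; substituting into the one remaining equation that mentions M gives: q(tup(S, A, succ(X))) = q(tup(Q, X2, S)).
Bind U := h(tup(Q, 6, false), one, d); no other remaining equation mentions U.
Occurs check fails: V occurs in succ(V); the equation V = succ(V) has no finite solution.

FAIL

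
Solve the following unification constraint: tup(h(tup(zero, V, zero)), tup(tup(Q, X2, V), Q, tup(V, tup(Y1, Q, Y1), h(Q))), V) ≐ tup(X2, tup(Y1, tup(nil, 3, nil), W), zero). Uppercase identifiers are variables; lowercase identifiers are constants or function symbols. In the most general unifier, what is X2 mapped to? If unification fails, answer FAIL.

h(tup(zero, zero, zero))

Decompose tup/3: h(tup(zero, V, zero)) ≐ X2,  tup(tup(Q, X2, V), Q, tup(V, tup(Y1, Q, Y1), h(Q))) ≐ tup(Y1, tup(nil, 3, nil), W),  V ≐ zero.
Bind X2 := h(tup(zero, V, zero)); substituting into the one remaining equation that mentions X2 gives: tup(tup(Q, h(tup(zero, V, zero)), V), Q, tup(V, tup(Y1, Q, Y1), h(Q))) ≐ tup(Y1, tup(nil, 3, nil), W).
Decompose tup/3: tup(Q, h(tup(zero, V, zero)), V) ≐ Y1,  Q ≐ tup(nil, 3, nil),  tup(V, tup(Y1, Q, Y1), h(Q)) ≐ W.
Bind Y1 := tup(Q, h(tup(zero, V, zero)), V); substituting into the one remaining equation that mentions Y1 gives: tup(V, tup(tup(Q, h(tup(zero, V, zero)), V), Q, tup(Q, h(tup(zero, V, zero)), V)), h(Q)) ≐ W.
Bind Q := tup(nil, 3, nil); substituting into the one remaining equation that mentions Q gives: tup(V, tup(tup(tup(nil, 3, nil), h(tup(zero, V, zero)), V), tup(nil, 3, nil), tup(tup(nil, 3, nil), h(tup(zero, V, zero)), V)), h(tup(nil, 3, nil))) ≐ W. Substituting into the earlier binding gives Y1 := tup(tup(nil, 3, nil), h(tup(zero, V, zero)), V).
Bind W := tup(V, tup(tup(tup(nil, 3, nil), h(tup(zero, V, zero)), V), tup(nil, 3, nil), tup(tup(nil, 3, nil), h(tup(zero, V, zero)), V)), h(tup(nil, 3, nil))); no other remaining equation mentions W.
Bind V := zero. Substituting into the earlier bindings gives X2 := h(tup(zero, zero, zero)), Y1 := tup(tup(nil, 3, nil), h(tup(zero, zero, zero)), zero), W := tup(zero, tup(tup(tup(nil, 3, nil), h(tup(zero, zero, zero)), zero), tup(nil, 3, nil), tup(tup(nil, 3, nil), h(tup(zero, zero, zero)), zero)), h(tup(nil, 3, nil))).
MGU = { X2 -> h(tup(zero, zero, zero)), Y1 -> tup(tup(nil, 3, nil), h(tup(zero, zero, zero)), zero), Q -> tup(nil, 3, nil), W -> tup(zero, tup(tup(tup(nil, 3, nil), h(tup(zero, zero, zero)), zero), tup(nil, 3, nil), tup(tup(nil, 3, nil), h(tup(zero, zero, zero)), zero)), h(tup(nil, 3, nil))), V -> zero }, so X2 -> h(tup(zero, zero, zero)).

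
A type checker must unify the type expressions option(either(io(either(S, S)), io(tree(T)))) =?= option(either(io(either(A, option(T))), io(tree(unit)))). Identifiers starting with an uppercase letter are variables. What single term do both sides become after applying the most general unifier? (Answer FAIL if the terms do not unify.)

Decompose option/1: either(io(either(S, S)), io(tree(T))) =?= either(io(either(A, option(T))), io(tree(unit))).
Decompose either/2: io(either(S, S)) =?= io(either(A, option(T))),  io(tree(T)) =?= io(tree(unit)).
Decompose io/1: either(S, S) =?= either(A, option(T)).
Decompose either/2: S =?= A,  S =?= option(T).
Bind S := A; substituting into the one remaining equation that mentions S gives: A =?= option(T).
Bind A := option(T); no other remaining equation mentions A. Substituting into the earlier binding gives S := option(T).
Decompose io/1: tree(T) =?= tree(unit).
Decompose tree/1: T =?= unit.
Bind T := unit. Substituting into the earlier bindings gives S := option(unit), A := option(unit).
Applying the MGU to either side gives option(either(io(either(option(unit), option(unit))), io(tree(unit)))).

option(either(io(either(option(unit), option(unit))), io(tree(unit))))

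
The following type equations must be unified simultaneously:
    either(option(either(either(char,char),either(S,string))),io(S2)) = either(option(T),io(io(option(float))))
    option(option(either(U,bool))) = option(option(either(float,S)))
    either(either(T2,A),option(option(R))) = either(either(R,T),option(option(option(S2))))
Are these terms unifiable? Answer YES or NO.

Decompose either/2: option(either(either(char,char),either(S,string))) = option(T),  io(S2) = io(io(option(float))).
Decompose option/1: either(either(char,char),either(S,string)) = T.
Bind T := either(either(char,char),either(S,string)); substituting into the one remaining equation that mentions T gives: either(either(T2,A),option(option(R))) = either(either(R,either(either(char,char),either(S,string))),option(option(option(S2)))).
Decompose io/1: S2 = io(option(float)).
Bind S2 := io(option(float)); substituting into the one remaining equation that mentions S2 gives: either(either(T2,A),option(option(R))) = either(either(R,either(either(char,char),either(S,string))),option(option(option(io(option(float)))))).
Decompose option/1: option(either(U,bool)) = option(either(float,S)).
Decompose option/1: either(U,bool) = either(float,S).
Decompose either/2: U = float,  bool = S.
Bind U := float; no other remaining equation mentions U.
Bind S := bool; substituting into the remaining equation gives: either(either(T2,A),option(option(R))) = either(either(R,either(either(char,char),either(bool,string))),option(option(option(io(option(float)))))). Substituting into the earlier binding gives T := either(either(char,char),either(bool,string)).
Decompose either/2: either(T2,A) = either(R,either(either(char,char),either(bool,string))),  option(option(R)) = option(option(option(io(option(float))))).
Decompose either/2: T2 = R,  A = either(either(char,char),either(bool,string)).
Bind T2 := R; no other remaining equation mentions T2.
Bind A := either(either(char,char),either(bool,string)); no other remaining equation mentions A.
Decompose option/1: option(R) = option(option(io(option(float)))).
Decompose option/1: R = option(io(option(float))).
Bind R := option(io(option(float))). Substituting into the earlier binding gives T2 := option(io(option(float))).
No equations remain and no clash or occurs-check failure arose, so a unifier exists.

YES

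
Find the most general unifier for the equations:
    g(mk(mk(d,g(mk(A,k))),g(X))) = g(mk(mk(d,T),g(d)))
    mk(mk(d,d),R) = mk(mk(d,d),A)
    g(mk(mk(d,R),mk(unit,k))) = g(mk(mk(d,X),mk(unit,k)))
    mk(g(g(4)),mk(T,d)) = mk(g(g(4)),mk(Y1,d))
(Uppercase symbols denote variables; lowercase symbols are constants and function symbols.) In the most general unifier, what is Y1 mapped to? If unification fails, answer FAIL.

g(mk(d,k))

Decompose g/1: mk(mk(d,g(mk(A,k))),g(X)) = mk(mk(d,T),g(d)).
Decompose mk/2: mk(d,g(mk(A,k))) = mk(d,T),  g(X) = g(d).
Decompose mk/2: d = d,  g(mk(A,k)) = T.
Delete trivial equation d = d.
Bind T := g(mk(A,k)); substituting into the one remaining equation that mentions T gives: mk(g(g(4)),mk(g(mk(A,k)),d)) = mk(g(g(4)),mk(Y1,d)).
Decompose g/1: X = d.
Bind X := d; substituting into the one remaining equation that mentions X gives: g(mk(mk(d,R),mk(unit,k))) = g(mk(mk(d,d),mk(unit,k))).
Decompose mk/2: mk(d,d) = mk(d,d),  R = A.
Delete trivial equation mk(d,d) = mk(d,d).
Bind R := A; substituting into the one remaining equation that mentions R gives: g(mk(mk(d,A),mk(unit,k))) = g(mk(mk(d,d),mk(unit,k))).
Decompose g/1: mk(mk(d,A),mk(unit,k)) = mk(mk(d,d),mk(unit,k)).
Decompose mk/2: mk(d,A) = mk(d,d),  mk(unit,k) = mk(unit,k).
Decompose mk/2: d = d,  A = d.
Delete trivial equation d = d.
Bind A := d; substituting into the one remaining equation that mentions A gives: mk(g(g(4)),mk(g(mk(d,k)),d)) = mk(g(g(4)),mk(Y1,d)). Substituting into the earlier bindings gives T := g(mk(d,k)), R := d.
Delete trivial equation mk(unit,k) = mk(unit,k).
Decompose mk/2: g(g(4)) = g(g(4)),  mk(g(mk(d,k)),d) = mk(Y1,d).
Delete trivial equation g(g(4)) = g(g(4)).
Decompose mk/2: g(mk(d,k)) = Y1,  d = d.
Bind Y1 := g(mk(d,k)); no other remaining equation mentions Y1.
Delete trivial equation d = d.
MGU = { T ↦ g(mk(d,k)), X ↦ d, R ↦ d, A ↦ d, Y1 ↦ g(mk(d,k)) }, so Y1 ↦ g(mk(d,k)).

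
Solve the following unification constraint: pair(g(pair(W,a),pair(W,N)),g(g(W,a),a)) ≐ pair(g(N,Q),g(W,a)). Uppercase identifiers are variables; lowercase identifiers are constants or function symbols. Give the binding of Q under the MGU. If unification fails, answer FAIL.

FAIL

Decompose pair/2: g(pair(W,a),pair(W,N)) ≐ g(N,Q),  g(g(W,a),a) ≐ g(W,a).
Decompose g/2: pair(W,a) ≐ N,  pair(W,N) ≐ Q.
Bind N := pair(W,a); substituting into the one remaining equation that mentions N gives: pair(W,pair(W,a)) ≐ Q.
Bind Q := pair(W,pair(W,a)); no other remaining equation mentions Q.
Decompose g/2: g(W,a) ≐ W,  a ≐ a.
Occurs check fails: W occurs in g(W,a); the equation W ≐ g(W,a) has no finite solution.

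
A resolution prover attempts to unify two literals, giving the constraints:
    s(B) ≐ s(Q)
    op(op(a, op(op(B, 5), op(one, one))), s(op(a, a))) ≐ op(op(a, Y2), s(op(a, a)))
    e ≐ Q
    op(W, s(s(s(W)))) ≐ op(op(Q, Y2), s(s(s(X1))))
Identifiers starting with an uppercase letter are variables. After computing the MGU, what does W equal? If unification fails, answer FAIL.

Decompose s/1: B ≐ Q.
Bind B := Q; substituting into the one remaining equation that mentions B gives: op(op(a, op(op(Q, 5), op(one, one))), s(op(a, a))) ≐ op(op(a, Y2), s(op(a, a))).
Decompose op/2: op(a, op(op(Q, 5), op(one, one))) ≐ op(a, Y2),  s(op(a, a)) ≐ s(op(a, a)).
Decompose op/2: a ≐ a,  op(op(Q, 5), op(one, one)) ≐ Y2.
Delete trivial equation a ≐ a.
Bind Y2 := op(op(Q, 5), op(one, one)); substituting into the one remaining equation that mentions Y2 gives: op(W, s(s(s(W)))) ≐ op(op(Q, op(op(Q, 5), op(one, one))), s(s(s(X1)))).
Delete trivial equation s(op(a, a)) ≐ s(op(a, a)).
Bind Q := e; substituting into the remaining equation gives: op(W, s(s(s(W)))) ≐ op(op(e, op(op(e, 5), op(one, one))), s(s(s(X1)))). Substituting into the earlier bindings gives B := e, Y2 := op(op(e, 5), op(one, one)).
Decompose op/2: W ≐ op(e, op(op(e, 5), op(one, one))),  s(s(s(W))) ≐ s(s(s(X1))).
Bind W := op(e, op(op(e, 5), op(one, one))); substituting into the remaining equation gives: s(s(s(op(e, op(op(e, 5), op(one, one)))))) ≐ s(s(s(X1))).
Decompose s/1: s(s(op(e, op(op(e, 5), op(one, one))))) ≐ s(s(X1)).
Decompose s/1: s(op(e, op(op(e, 5), op(one, one)))) ≐ s(X1).
Decompose s/1: op(e, op(op(e, 5), op(one, one))) ≐ X1.
Bind X1 := op(e, op(op(e, 5), op(one, one))).
MGU = { B -> e, Y2 -> op(op(e, 5), op(one, one)), Q -> e, W -> op(e, op(op(e, 5), op(one, one))), X1 -> op(e, op(op(e, 5), op(one, one))) }, so W -> op(e, op(op(e, 5), op(one, one))).

op(e, op(op(e, 5), op(one, one)))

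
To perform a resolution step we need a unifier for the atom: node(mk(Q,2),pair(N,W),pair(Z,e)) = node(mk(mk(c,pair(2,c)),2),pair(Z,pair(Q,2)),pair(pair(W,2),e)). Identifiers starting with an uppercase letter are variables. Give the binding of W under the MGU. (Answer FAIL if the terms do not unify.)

Decompose node/3: mk(Q,2) = mk(mk(c,pair(2,c)),2),  pair(N,W) = pair(Z,pair(Q,2)),  pair(Z,e) = pair(pair(W,2),e).
Decompose mk/2: Q = mk(c,pair(2,c)),  2 = 2.
Bind Q := mk(c,pair(2,c)); substituting into the one remaining equation that mentions Q gives: pair(N,W) = pair(Z,pair(mk(c,pair(2,c)),2)).
Delete trivial equation 2 = 2.
Decompose pair/2: N = Z,  W = pair(mk(c,pair(2,c)),2).
Bind N := Z; no other remaining equation mentions N.
Bind W := pair(mk(c,pair(2,c)),2); substituting into the remaining equation gives: pair(Z,e) = pair(pair(pair(mk(c,pair(2,c)),2),2),e).
Decompose pair/2: Z = pair(pair(mk(c,pair(2,c)),2),2),  e = e.
Bind Z := pair(pair(mk(c,pair(2,c)),2),2); no other remaining equation mentions Z. Substituting into the earlier binding gives N := pair(pair(mk(c,pair(2,c)),2),2).
Delete trivial equation e = e.
MGU = { Q := mk(c,pair(2,c)), N := pair(pair(mk(c,pair(2,c)),2),2), W := pair(mk(c,pair(2,c)),2), Z := pair(pair(mk(c,pair(2,c)),2),2) }, so W := pair(mk(c,pair(2,c)),2).

pair(mk(c,pair(2,c)),2)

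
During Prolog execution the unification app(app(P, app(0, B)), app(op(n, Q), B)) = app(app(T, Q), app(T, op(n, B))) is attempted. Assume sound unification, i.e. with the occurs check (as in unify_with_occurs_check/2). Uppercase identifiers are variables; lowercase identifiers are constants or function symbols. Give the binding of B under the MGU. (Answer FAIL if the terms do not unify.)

FAIL

Decompose app/2: app(P, app(0, B)) = app(T, Q),  app(op(n, Q), B) = app(T, op(n, B)).
Decompose app/2: P = T,  app(0, B) = Q.
Bind P := T; no other remaining equation mentions P.
Bind Q := app(0, B); substituting into the remaining equation gives: app(op(n, app(0, B)), B) = app(T, op(n, B)).
Decompose app/2: op(n, app(0, B)) = T,  B = op(n, B).
Bind T := op(n, app(0, B)); no other remaining equation mentions T. Substituting into the earlier binding gives P := op(n, app(0, B)).
Occurs check fails: B occurs in op(n, B); the equation B = op(n, B) has no finite solution.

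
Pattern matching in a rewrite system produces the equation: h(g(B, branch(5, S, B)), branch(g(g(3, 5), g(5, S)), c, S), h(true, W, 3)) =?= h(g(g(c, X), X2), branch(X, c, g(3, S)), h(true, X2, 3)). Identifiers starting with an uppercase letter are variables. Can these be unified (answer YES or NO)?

Decompose h/3: g(B, branch(5, S, B)) =?= g(g(c, X), X2),  branch(g(g(3, 5), g(5, S)), c, S) =?= branch(X, c, g(3, S)),  h(true, W, 3) =?= h(true, X2, 3).
Decompose g/2: B =?= g(c, X),  branch(5, S, B) =?= X2.
Bind B := g(c, X); substituting into the one remaining equation that mentions B gives: branch(5, S, g(c, X)) =?= X2.
Bind X2 := branch(5, S, g(c, X)); substituting into the one remaining equation that mentions X2 gives: h(true, W, 3) =?= h(true, branch(5, S, g(c, X)), 3).
Decompose branch/3: g(g(3, 5), g(5, S)) =?= X,  c =?= c,  S =?= g(3, S).
Bind X := g(g(3, 5), g(5, S)); substituting into the one remaining equation that mentions X gives: h(true, W, 3) =?= h(true, branch(5, S, g(c, g(g(3, 5), g(5, S)))), 3). Substituting into the earlier bindings gives B := g(c, g(g(3, 5), g(5, S))), X2 := branch(5, S, g(c, g(g(3, 5), g(5, S)))).
Delete trivial equation c =?= c.
Occurs check fails: S occurs in g(3, S); the equation S =?= g(3, S) has no finite solution.

NO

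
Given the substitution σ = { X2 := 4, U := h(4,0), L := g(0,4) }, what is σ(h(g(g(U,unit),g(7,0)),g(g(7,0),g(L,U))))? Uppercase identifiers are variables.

Replace each occurrence of U with h(4,0).
Replace each occurrence of L with g(0,4).
Result: h(g(g(h(4,0),unit),g(7,0)),g(g(7,0),g(g(0,4),h(4,0)))).

h(g(g(h(4,0),unit),g(7,0)),g(g(7,0),g(g(0,4),h(4,0))))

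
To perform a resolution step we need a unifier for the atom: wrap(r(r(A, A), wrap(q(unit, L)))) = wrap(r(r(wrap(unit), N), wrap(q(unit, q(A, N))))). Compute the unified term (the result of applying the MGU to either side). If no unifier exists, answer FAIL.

wrap(r(r(wrap(unit), wrap(unit)), wrap(q(unit, q(wrap(unit), wrap(unit))))))

Decompose wrap/1: r(r(A, A), wrap(q(unit, L))) = r(r(wrap(unit), N), wrap(q(unit, q(A, N)))).
Decompose r/2: r(A, A) = r(wrap(unit), N),  wrap(q(unit, L)) = wrap(q(unit, q(A, N))).
Decompose r/2: A = wrap(unit),  A = N.
Bind A := wrap(unit); substituting into the remaining equations gives: wrap(unit) = N,  wrap(q(unit, L)) = wrap(q(unit, q(wrap(unit), N))).
Bind N := wrap(unit); substituting into the remaining equation gives: wrap(q(unit, L)) = wrap(q(unit, q(wrap(unit), wrap(unit)))).
Decompose wrap/1: q(unit, L) = q(unit, q(wrap(unit), wrap(unit))).
Decompose q/2: unit = unit,  L = q(wrap(unit), wrap(unit)).
Delete trivial equation unit = unit.
Bind L := q(wrap(unit), wrap(unit)).
Applying the MGU to either side gives wrap(r(r(wrap(unit), wrap(unit)), wrap(q(unit, q(wrap(unit), wrap(unit)))))).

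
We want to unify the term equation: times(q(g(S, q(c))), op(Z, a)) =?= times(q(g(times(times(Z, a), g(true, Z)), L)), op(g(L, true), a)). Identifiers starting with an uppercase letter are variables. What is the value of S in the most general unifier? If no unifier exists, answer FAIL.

Decompose times/2: q(g(S, q(c))) =?= q(g(times(times(Z, a), g(true, Z)), L)),  op(Z, a) =?= op(g(L, true), a).
Decompose q/1: g(S, q(c)) =?= g(times(times(Z, a), g(true, Z)), L).
Decompose g/2: S =?= times(times(Z, a), g(true, Z)),  q(c) =?= L.
Bind S := times(times(Z, a), g(true, Z)); no other remaining equation mentions S.
Bind L := q(c); substituting into the remaining equation gives: op(Z, a) =?= op(g(q(c), true), a).
Decompose op/2: Z =?= g(q(c), true),  a =?= a.
Bind Z := g(q(c), true); no other remaining equation mentions Z. Substituting into the earlier binding gives S := times(times(g(q(c), true), a), g(true, g(q(c), true))).
Delete trivial equation a =?= a.
MGU = { S := times(times(g(q(c), true), a), g(true, g(q(c), true))), L := q(c), Z := g(q(c), true) }, so S := times(times(g(q(c), true), a), g(true, g(q(c), true))).

times(times(g(q(c), true), a), g(true, g(q(c), true)))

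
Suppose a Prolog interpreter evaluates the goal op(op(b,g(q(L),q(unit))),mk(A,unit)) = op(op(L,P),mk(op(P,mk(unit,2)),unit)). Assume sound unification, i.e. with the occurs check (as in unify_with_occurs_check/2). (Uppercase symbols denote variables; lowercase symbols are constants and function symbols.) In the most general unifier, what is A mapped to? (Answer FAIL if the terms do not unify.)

Decompose op/2: op(b,g(q(L),q(unit))) = op(L,P),  mk(A,unit) = mk(op(P,mk(unit,2)),unit).
Decompose op/2: b = L,  g(q(L),q(unit)) = P.
Bind L := b; substituting into the one remaining equation that mentions L gives: g(q(b),q(unit)) = P.
Bind P := g(q(b),q(unit)); substituting into the remaining equation gives: mk(A,unit) = mk(op(g(q(b),q(unit)),mk(unit,2)),unit).
Decompose mk/2: A = op(g(q(b),q(unit)),mk(unit,2)),  unit = unit.
Bind A := op(g(q(b),q(unit)),mk(unit,2)); no other remaining equation mentions A.
Delete trivial equation unit = unit.
MGU = { L -> b, P -> g(q(b),q(unit)), A -> op(g(q(b),q(unit)),mk(unit,2)) }, so A -> op(g(q(b),q(unit)),mk(unit,2)).

op(g(q(b),q(unit)),mk(unit,2))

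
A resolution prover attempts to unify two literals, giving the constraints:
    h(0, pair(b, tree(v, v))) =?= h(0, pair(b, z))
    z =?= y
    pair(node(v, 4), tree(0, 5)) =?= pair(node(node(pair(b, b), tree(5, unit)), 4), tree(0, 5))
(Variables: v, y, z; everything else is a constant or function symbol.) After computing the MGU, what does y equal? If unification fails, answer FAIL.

Decompose h/2: 0 =?= 0,  pair(b, tree(v, v)) =?= pair(b, z).
Delete trivial equation 0 =?= 0.
Decompose pair/2: b =?= b,  tree(v, v) =?= z.
Delete trivial equation b =?= b.
Bind z := tree(v, v); substituting into the one remaining equation that mentions z gives: tree(v, v) =?= y.
Bind y := tree(v, v); no other remaining equation mentions y.
Decompose pair/2: node(v, 4) =?= node(node(pair(b, b), tree(5, unit)), 4),  tree(0, 5) =?= tree(0, 5).
Decompose node/2: v =?= node(pair(b, b), tree(5, unit)),  4 =?= 4.
Bind v := node(pair(b, b), tree(5, unit)); no other remaining equation mentions v. Substituting into the earlier bindings gives z := tree(node(pair(b, b), tree(5, unit)), node(pair(b, b), tree(5, unit))), y := tree(node(pair(b, b), tree(5, unit)), node(pair(b, b), tree(5, unit))).
Delete trivial equation 4 =?= 4.
Delete trivial equation tree(0, 5) =?= tree(0, 5).
MGU = { z := tree(node(pair(b, b), tree(5, unit)), node(pair(b, b), tree(5, unit))), y := tree(node(pair(b, b), tree(5, unit)), node(pair(b, b), tree(5, unit))), v := node(pair(b, b), tree(5, unit)) }, so y := tree(node(pair(b, b), tree(5, unit)), node(pair(b, b), tree(5, unit))).

tree(node(pair(b, b), tree(5, unit)), node(pair(b, b), tree(5, unit)))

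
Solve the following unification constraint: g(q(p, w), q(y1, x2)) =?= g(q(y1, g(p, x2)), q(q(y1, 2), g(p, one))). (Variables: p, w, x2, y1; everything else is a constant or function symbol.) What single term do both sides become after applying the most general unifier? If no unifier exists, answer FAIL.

FAIL

Decompose g/2: q(p, w) =?= q(y1, g(p, x2)),  q(y1, x2) =?= q(q(y1, 2), g(p, one)).
Decompose q/2: p =?= y1,  w =?= g(p, x2).
Bind p := y1; substituting into the remaining equations gives: w =?= g(y1, x2),  q(y1, x2) =?= q(q(y1, 2), g(y1, one)).
Bind w := g(y1, x2); no other remaining equation mentions w.
Decompose q/2: y1 =?= q(y1, 2),  x2 =?= g(y1, one).
Occurs check fails: y1 occurs in q(y1, 2); the equation y1 =?= q(y1, 2) has no finite solution.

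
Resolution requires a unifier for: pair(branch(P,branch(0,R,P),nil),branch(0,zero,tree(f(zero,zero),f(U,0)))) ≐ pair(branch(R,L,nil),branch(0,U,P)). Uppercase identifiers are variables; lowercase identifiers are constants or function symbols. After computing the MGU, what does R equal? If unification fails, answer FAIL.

tree(f(zero,zero),f(zero,0))

Decompose pair/2: branch(P,branch(0,R,P),nil) ≐ branch(R,L,nil),  branch(0,zero,tree(f(zero,zero),f(U,0))) ≐ branch(0,U,P).
Decompose branch/3: P ≐ R,  branch(0,R,P) ≐ L,  nil ≐ nil.
Bind P := R; substituting into the 2 remaining equations that mention P gives: branch(0,R,R) ≐ L,  branch(0,zero,tree(f(zero,zero),f(U,0))) ≐ branch(0,U,R).
Bind L := branch(0,R,R); no other remaining equation mentions L.
Delete trivial equation nil ≐ nil.
Decompose branch/3: 0 ≐ 0,  zero ≐ U,  tree(f(zero,zero),f(U,0)) ≐ R.
Delete trivial equation 0 ≐ 0.
Bind U := zero; substituting into the remaining equation gives: tree(f(zero,zero),f(zero,0)) ≐ R.
Bind R := tree(f(zero,zero),f(zero,0)). Substituting into the earlier bindings gives P := tree(f(zero,zero),f(zero,0)), L := branch(0,tree(f(zero,zero),f(zero,0)),tree(f(zero,zero),f(zero,0))).
MGU = { P -> tree(f(zero,zero),f(zero,0)), L -> branch(0,tree(f(zero,zero),f(zero,0)),tree(f(zero,zero),f(zero,0))), U -> zero, R -> tree(f(zero,zero),f(zero,0)) }, so R -> tree(f(zero,zero),f(zero,0)).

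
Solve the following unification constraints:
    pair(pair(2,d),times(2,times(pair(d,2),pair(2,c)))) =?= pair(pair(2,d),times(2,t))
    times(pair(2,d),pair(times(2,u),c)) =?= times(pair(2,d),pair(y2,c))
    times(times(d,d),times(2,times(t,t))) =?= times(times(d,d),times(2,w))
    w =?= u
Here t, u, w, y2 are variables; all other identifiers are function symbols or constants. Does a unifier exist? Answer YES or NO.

Decompose pair/2: pair(2,d) =?= pair(2,d),  times(2,times(pair(d,2),pair(2,c))) =?= times(2,t).
Delete trivial equation pair(2,d) =?= pair(2,d).
Decompose times/2: 2 =?= 2,  times(pair(d,2),pair(2,c)) =?= t.
Delete trivial equation 2 =?= 2.
Bind t := times(pair(d,2),pair(2,c)); substituting into the one remaining equation that mentions t gives: times(times(d,d),times(2,times(times(pair(d,2),pair(2,c)),times(pair(d,2),pair(2,c))))) =?= times(times(d,d),times(2,w)).
Decompose times/2: pair(2,d) =?= pair(2,d),  pair(times(2,u),c) =?= pair(y2,c).
Delete trivial equation pair(2,d) =?= pair(2,d).
Decompose pair/2: times(2,u) =?= y2,  c =?= c.
Bind y2 := times(2,u); no other remaining equation mentions y2.
Delete trivial equation c =?= c.
Decompose times/2: times(d,d) =?= times(d,d),  times(2,times(times(pair(d,2),pair(2,c)),times(pair(d,2),pair(2,c)))) =?= times(2,w).
Delete trivial equation times(d,d) =?= times(d,d).
Decompose times/2: 2 =?= 2,  times(times(pair(d,2),pair(2,c)),times(pair(d,2),pair(2,c))) =?= w.
Delete trivial equation 2 =?= 2.
Bind w := times(times(pair(d,2),pair(2,c)),times(pair(d,2),pair(2,c))); substituting into the remaining equation gives: times(times(pair(d,2),pair(2,c)),times(pair(d,2),pair(2,c))) =?= u.
Bind u := times(times(pair(d,2),pair(2,c)),times(pair(d,2),pair(2,c))). Substituting into the earlier binding gives y2 := times(2,times(times(pair(d,2),pair(2,c)),times(pair(d,2),pair(2,c)))).
No equations remain and no clash or occurs-check failure arose, so a unifier exists.

YES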